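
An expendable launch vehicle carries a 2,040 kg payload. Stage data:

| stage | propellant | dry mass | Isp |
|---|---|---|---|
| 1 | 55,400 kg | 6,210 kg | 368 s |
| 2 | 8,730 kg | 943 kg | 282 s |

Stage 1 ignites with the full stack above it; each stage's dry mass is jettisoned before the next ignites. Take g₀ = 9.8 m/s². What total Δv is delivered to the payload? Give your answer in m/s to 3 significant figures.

Ignition mass of stage 1 = 55,400+6,210 + 8,730+943 + 2,040 = 73,323 kg.
Stage 1: m₀ = 73,323 kg, m_f = 73,323 − 55,400 = 17,923 kg; Δv = 368×9.8×ln(4.091) = 3606.4×1.4088 ≈ 5081 m/s.
Stage 2: m₀ = 11,713 kg, m_f = 11,713 − 8,730 = 2,983 kg; Δv = 282×9.8×ln(3.927) = 2763.6×1.3678 ≈ 3780 m/s.
Total Δv = 5081 + 3780 = 8861 m/s.

Δv ≈ 8860 m/s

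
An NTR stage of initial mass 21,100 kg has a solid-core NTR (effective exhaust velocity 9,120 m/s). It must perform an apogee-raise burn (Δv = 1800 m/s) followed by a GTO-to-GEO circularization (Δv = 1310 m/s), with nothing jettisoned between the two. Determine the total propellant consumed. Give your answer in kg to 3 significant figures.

After the first burn: m = 21100 × exp(−1800/9120.0) = 21100 × 0.82089 = 17,320.8 kg.
After the second burn: m = 17,320.8 × exp(−1310/9120.0) = 17,320.8 × 0.86620 = 15,003.3 kg.
Total propellant = m₀ − m_final = 21100 − 15,003.3 = 6,096.7 kg.

total propellant consumed ≈ 6100 kg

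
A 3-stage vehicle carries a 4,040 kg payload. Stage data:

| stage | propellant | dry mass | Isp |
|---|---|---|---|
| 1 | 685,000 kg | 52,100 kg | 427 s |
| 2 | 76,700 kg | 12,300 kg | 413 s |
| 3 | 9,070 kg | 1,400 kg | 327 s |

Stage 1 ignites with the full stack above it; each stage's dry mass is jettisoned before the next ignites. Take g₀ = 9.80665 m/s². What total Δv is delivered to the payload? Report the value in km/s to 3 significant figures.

Δv ≈ 15.7 km/s

Ignition mass of stage 1 = 685,000+52,100 + 76,700+12,300 + 9,070+1,400 + 4,040 = 840,610 kg.
Stage 1: m₀ = 840,610 kg, m_f = 840,610 − 685,000 = 155,610 kg; Δv = 427×9.80665×ln(5.402) = 4187.4×1.6868 ≈ 7063 m/s.
Stage 2: m₀ = 103,510 kg, m_f = 103,510 − 76,700 = 26,810 kg; Δv = 413×9.80665×ln(3.861) = 4050.1×1.3509 ≈ 5471 m/s.
Stage 3: m₀ = 14,510 kg, m_f = 14,510 − 9,070 = 5,440 kg; Δv = 327×9.80665×ln(2.667) = 3206.8×0.9811 ≈ 3146 m/s.
Total Δv = 7063 + 5471 + 3146 = 15680 m/s.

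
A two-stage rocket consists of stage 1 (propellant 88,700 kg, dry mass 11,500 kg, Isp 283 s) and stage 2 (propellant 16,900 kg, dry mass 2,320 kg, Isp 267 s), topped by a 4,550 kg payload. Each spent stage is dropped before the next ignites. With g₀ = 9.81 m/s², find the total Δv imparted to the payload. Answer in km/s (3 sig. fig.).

Δv ≈ 6.74 km/s

Ignition mass of stage 1 = 88,700+11,500 + 16,900+2,320 + 4,550 = 123,970 kg.
Stage 1: m₀ = 123,970 kg, m_f = 123,970 − 88,700 = 35,270 kg; Δv = 283×9.81×ln(3.515) = 2776.2×1.2570 ≈ 3490 m/s.
Stage 2: m₀ = 23,770 kg, m_f = 23,770 − 16,900 = 6,870 kg; Δv = 267×9.81×ln(3.46) = 2619.3×1.2413 ≈ 3251 m/s.
Total Δv = 3490 + 3251 = 6741 m/s.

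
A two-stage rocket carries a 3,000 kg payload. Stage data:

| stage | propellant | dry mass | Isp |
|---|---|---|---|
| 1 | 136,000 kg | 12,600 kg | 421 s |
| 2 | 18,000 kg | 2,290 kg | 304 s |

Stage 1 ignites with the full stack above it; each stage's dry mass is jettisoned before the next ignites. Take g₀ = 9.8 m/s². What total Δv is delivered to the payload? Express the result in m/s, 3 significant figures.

Δv ≈ 10900 m/s

Ignition mass of stage 1 = 136,000+12,600 + 18,000+2,290 + 3,000 = 171,890 kg.
Stage 1: m₀ = 171,890 kg, m_f = 171,890 − 136,000 = 35,890 kg; Δv = 421×9.8×ln(4.789) = 4125.8×1.5664 ≈ 6463 m/s.
Stage 2: m₀ = 23,290 kg, m_f = 23,290 − 18,000 = 5,290 kg; Δv = 304×9.8×ln(4.403) = 2979.2×1.4822 ≈ 4416 m/s.
Total Δv = 6463 + 4416 = 10879 m/s.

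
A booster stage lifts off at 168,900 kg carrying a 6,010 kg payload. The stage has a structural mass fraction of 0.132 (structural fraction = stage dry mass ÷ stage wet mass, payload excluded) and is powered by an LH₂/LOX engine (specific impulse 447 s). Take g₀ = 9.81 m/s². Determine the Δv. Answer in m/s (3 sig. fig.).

Δv ≈ 7960 m/s

Stage wet mass = m₀ − payload = 168,900 − 6,010 = 162,890 kg.
Stage dry mass = ε × stage wet mass = 0.132 × 162,890 = 21,501.5 kg.
Burnout mass m_f = stage dry + payload = 21,501.5 + 6,010 = 27,511.5 kg.
v_e = Isp · g₀ = 447 × 9.81 = 4385.1 m/s.
From the ideal rocket equation, Δv = v_e · ln(168,900/27,511.5) = 4385.1 × ln(6.139) = 4385.1 × 1.8147 ≈ 7958 m/s.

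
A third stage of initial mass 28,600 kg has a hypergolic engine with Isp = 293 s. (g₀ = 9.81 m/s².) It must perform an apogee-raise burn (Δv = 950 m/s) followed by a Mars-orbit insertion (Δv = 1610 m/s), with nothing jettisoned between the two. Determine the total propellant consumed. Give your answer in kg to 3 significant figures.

v_e = Isp · g₀ = 293 × 9.81 = 2874.3 m/s.
After the first burn: m = 28600 × exp(−950/2874.3) = 28600 × 0.71856 = 20,550.8 kg.
After the second burn: m = 20,550.8 × exp(−1610/2874.3) = 20,550.8 × 0.57113 = 11,737.2 kg.
Total propellant = m₀ − m_final = 28600 − 11,737.2 = 16,862.8 kg.

total propellant consumed ≈ 16900 kg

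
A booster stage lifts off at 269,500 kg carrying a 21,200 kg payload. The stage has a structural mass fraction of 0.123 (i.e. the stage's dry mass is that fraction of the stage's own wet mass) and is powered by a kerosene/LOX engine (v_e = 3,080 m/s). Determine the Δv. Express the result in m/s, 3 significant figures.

Stage wet mass = m₀ − payload = 269,500 − 21,200 = 248,300 kg.
Stage dry mass = ε × stage wet mass = 0.123 × 248,300 = 30,540.9 kg.
Burnout mass m_f = stage dry + payload = 30,540.9 + 21,200 = 51,740.9 kg.
Using Δv = v_e ln(m₀/m_f): Δv = v_e · ln(269,500/51,740.9) = 3080.0 × ln(5.209) = 3080.0 × 1.6503 ≈ 5083 m/s.

Δv ≈ 5080 m/s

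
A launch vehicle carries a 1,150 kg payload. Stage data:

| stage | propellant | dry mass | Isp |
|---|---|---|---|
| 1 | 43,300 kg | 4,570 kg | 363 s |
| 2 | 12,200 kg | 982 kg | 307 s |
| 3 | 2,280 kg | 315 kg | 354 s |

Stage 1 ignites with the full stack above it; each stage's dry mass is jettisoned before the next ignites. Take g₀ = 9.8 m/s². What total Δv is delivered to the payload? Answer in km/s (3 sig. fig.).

Ignition mass of stage 1 = 43,300+4,570 + 12,200+982 + 2,280+315 + 1,150 = 64,797 kg.
Stage 1: m₀ = 64,797 kg, m_f = 64,797 − 43,300 = 21,497 kg; Δv = 363×9.8×ln(3.014) = 3557.4×1.1033 ≈ 3925 m/s.
Stage 2: m₀ = 16,927 kg, m_f = 16,927 − 12,200 = 4,727 kg; Δv = 307×9.8×ln(3.581) = 3008.6×1.2756 ≈ 3838 m/s.
Stage 3: m₀ = 3,745 kg, m_f = 3,745 − 2,280 = 1,465 kg; Δv = 354×9.8×ln(2.556) = 3469.2×0.9386 ≈ 3256 m/s.
Total Δv = 3925 + 3838 + 3256 = 11019 m/s.

Δv ≈ 11.0 km/s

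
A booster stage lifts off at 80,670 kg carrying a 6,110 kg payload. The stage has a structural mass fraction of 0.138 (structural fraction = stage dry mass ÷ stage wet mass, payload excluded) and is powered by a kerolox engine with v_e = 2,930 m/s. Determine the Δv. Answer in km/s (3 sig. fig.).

Δv ≈ 4.67 km/s

Stage wet mass = m₀ − payload = 80,670 − 6,110 = 74,560 kg.
Stage dry mass = ε × stage wet mass = 0.138 × 74,560 = 10,289.3 kg.
Burnout mass m_f = stage dry + payload = 10,289.3 + 6,110 = 16,399.3 kg.
Δv = v_e · ln(80,670/16,399.3) = 2930.0 × ln(4.919) = 2930.0 × 1.5931 ≈ 4668 m/s.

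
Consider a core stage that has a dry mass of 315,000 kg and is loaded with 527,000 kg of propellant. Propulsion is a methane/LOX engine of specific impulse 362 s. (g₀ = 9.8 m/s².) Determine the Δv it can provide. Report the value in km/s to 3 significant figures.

v_e = Isp · g₀ = 362 × 9.8 = 3547.6 m/s.
m₀ = m_dry + m_prop = 315,000 + 527,000 = 842,000 kg.
Rocket equation: Δv = v_e · ln(m₀/m_f) = 3547.6 × ln(2.673) = 3547.6 × 0.9832 ≈ 3488.0 m/s.

Δv ≈ 3.49 km/s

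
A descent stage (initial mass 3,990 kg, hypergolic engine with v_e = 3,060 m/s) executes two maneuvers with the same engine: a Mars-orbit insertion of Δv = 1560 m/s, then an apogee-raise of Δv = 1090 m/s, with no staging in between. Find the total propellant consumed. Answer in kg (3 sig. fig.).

After the first burn: m = 3990 × exp(−1560/3060.0) = 3990 × 0.60061 = 2,396.43 kg.
After the second burn: m = 2,396.43 × exp(−1090/3060.0) = 2,396.43 × 0.70033 = 1,678.29 kg.
Total propellant = m₀ − m_final = 3990 − 1,678.29 = 2,311.71 kg.

total propellant consumed ≈ 2310 kg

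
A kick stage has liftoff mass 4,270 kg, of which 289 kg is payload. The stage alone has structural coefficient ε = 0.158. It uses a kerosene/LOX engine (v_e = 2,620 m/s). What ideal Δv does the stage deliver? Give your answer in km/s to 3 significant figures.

Δv ≈ 4.03 km/s

Stage wet mass = m₀ − payload = 4,270 − 289 = 3,981 kg.
Stage dry mass = ε × stage wet mass = 0.158 × 3,981 = 628.998 kg.
Burnout mass m_f = stage dry + payload = 628.998 + 289 = 917.998 kg.
By the Tsiolkovsky rocket equation, Δv = v_e · ln(4,270/917.998) = 2620.0 × ln(4.651) = 2620.0 × 1.5372 ≈ 4027 m/s.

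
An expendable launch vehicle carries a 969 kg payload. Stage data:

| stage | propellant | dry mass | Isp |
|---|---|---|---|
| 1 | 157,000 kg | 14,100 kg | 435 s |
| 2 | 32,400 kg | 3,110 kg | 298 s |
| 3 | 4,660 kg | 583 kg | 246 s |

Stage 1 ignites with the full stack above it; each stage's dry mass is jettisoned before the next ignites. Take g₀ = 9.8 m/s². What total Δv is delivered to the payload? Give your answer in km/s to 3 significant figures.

Ignition mass of stage 1 = 157,000+14,100 + 32,400+3,110 + 4,660+583 + 969 = 212,822 kg.
Stage 1: m₀ = 212,822 kg, m_f = 212,822 − 157,000 = 55,822 kg; Δv = 435×9.8×ln(3.813) = 4263.0×1.3383 ≈ 5705 m/s.
Stage 2: m₀ = 41,722 kg, m_f = 41,722 − 32,400 = 9,322 kg; Δv = 298×9.8×ln(4.476) = 2920.4×1.4987 ≈ 4377 m/s.
Stage 3: m₀ = 6,212 kg, m_f = 6,212 − 4,660 = 1,552 kg; Δv = 246×9.8×ln(4.003) = 2410.8×1.3869 ≈ 3344 m/s.
Total Δv = 5705 + 4377 + 3344 = 13426 m/s.

Δv ≈ 13.4 km/s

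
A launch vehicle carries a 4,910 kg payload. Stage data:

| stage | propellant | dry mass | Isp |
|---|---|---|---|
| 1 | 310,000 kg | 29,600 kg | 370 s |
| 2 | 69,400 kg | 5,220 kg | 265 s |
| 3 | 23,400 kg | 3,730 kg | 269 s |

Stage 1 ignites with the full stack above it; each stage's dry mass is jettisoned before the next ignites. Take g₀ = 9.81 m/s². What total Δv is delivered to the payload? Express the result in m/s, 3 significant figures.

Δv ≈ 10500 m/s

Ignition mass of stage 1 = 310,000+29,600 + 69,400+5,220 + 23,400+3,730 + 4,910 = 446,260 kg.
Stage 1: m₀ = 446,260 kg, m_f = 446,260 − 310,000 = 136,260 kg; Δv = 370×9.81×ln(3.275) = 3629.7×1.1863 ≈ 4306 m/s.
Stage 2: m₀ = 106,660 kg, m_f = 106,660 − 69,400 = 37,260 kg; Δv = 265×9.81×ln(2.863) = 2599.7×1.0517 ≈ 2734 m/s.
Stage 3: m₀ = 32,040 kg, m_f = 32,040 − 23,400 = 8,640 kg; Δv = 269×9.81×ln(3.708) = 2638.9×1.3106 ≈ 3458 m/s.
Total Δv = 4306 + 2734 + 3458 = 10498 m/s.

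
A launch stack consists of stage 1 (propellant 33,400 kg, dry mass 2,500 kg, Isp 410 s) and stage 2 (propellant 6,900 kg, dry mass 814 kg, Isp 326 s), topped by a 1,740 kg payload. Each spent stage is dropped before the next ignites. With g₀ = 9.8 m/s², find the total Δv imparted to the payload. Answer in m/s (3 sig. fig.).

Ignition mass of stage 1 = 33,400+2,500 + 6,900+814 + 1,740 = 45,354 kg.
Stage 1: m₀ = 45,354 kg, m_f = 45,354 − 33,400 = 11,954 kg; Δv = 410×9.8×ln(3.794) = 4018.0×1.3334 ≈ 5358 m/s.
Stage 2: m₀ = 9,454 kg, m_f = 9,454 − 6,900 = 2,554 kg; Δv = 326×9.8×ln(3.702) = 3194.8×1.3088 ≈ 4181 m/s.
Total Δv = 5358 + 4181 = 9539 m/s.

Δv ≈ 9540 m/s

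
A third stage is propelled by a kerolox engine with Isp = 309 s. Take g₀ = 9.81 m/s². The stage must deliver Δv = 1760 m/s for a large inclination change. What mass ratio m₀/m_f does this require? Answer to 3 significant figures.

mass ratio ≈ 1.79

v_e = Isp · g₀ = 309 × 9.81 = 3031.3 m/s.
Using Δv = v_e ln(m₀/m_f): m₀/m_f = exp(Δv / v_e) = exp(1760 / 3031.3) = exp(0.5806) = 1.7871.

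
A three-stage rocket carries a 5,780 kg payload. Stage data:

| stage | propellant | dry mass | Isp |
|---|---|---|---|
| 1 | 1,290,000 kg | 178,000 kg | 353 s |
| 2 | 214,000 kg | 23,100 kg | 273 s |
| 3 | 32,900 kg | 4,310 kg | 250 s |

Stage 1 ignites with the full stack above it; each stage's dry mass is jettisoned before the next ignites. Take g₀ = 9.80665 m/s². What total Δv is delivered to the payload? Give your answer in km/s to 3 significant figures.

Δv ≈ 12.1 km/s

Ignition mass of stage 1 = 1,290,000+178,000 + 214,000+23,100 + 32,900+4,310 + 5,780 = 1,748,090 kg.
Stage 1: m₀ = 1,748,090 kg, m_f = 1,748,090 − 1,290,000 = 458,090 kg; Δv = 353×9.80665×ln(3.816) = 3461.7×1.3392 ≈ 4636 m/s.
Stage 2: m₀ = 280,090 kg, m_f = 280,090 − 214,000 = 66,090 kg; Δv = 273×9.80665×ln(4.238) = 2677.2×1.4441 ≈ 3866 m/s.
Stage 3: m₀ = 42,990 kg, m_f = 42,990 − 32,900 = 10,090 kg; Δv = 250×9.80665×ln(4.261) = 2451.7×1.4494 ≈ 3553 m/s.
Total Δv = 4636 + 3866 + 3553 = 12055 m/s.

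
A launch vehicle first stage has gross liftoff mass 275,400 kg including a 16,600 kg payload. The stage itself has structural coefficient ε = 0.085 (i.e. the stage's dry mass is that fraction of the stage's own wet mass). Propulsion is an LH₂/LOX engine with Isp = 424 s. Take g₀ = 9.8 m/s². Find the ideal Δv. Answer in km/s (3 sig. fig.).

Stage wet mass = m₀ − payload = 275,400 − 16,600 = 258,800 kg.
Stage dry mass = ε × stage wet mass = 0.085 × 258,800 = 21,998 kg.
Burnout mass m_f = stage dry + payload = 21,998 + 16,600 = 38,598 kg.
v_e = Isp · g₀ = 424 × 9.8 = 4155.2 m/s.
Using Δv = v_e ln(m₀/m_f): Δv = v_e · ln(275,400/38,598) = 4155.2 × ln(7.135) = 4155.2 × 1.9650 ≈ 8165 m/s.

Δv ≈ 8.17 km/s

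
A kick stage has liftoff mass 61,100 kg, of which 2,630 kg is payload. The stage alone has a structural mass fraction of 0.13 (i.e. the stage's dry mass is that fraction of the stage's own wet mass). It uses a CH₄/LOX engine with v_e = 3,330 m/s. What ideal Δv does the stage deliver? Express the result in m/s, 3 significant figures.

Δv ≈ 5950 m/s

Stage wet mass = m₀ − payload = 61,100 − 2,630 = 58,470 kg.
Stage dry mass = ε × stage wet mass = 0.13 × 58,470 = 7,601.1 kg.
Burnout mass m_f = stage dry + payload = 7,601.1 + 2,630 = 10,231.1 kg.
Δv = v_e · ln(61,100/10,231.1) = 3330.0 × ln(5.972) = 3330.0 × 1.7871 ≈ 5951 m/s.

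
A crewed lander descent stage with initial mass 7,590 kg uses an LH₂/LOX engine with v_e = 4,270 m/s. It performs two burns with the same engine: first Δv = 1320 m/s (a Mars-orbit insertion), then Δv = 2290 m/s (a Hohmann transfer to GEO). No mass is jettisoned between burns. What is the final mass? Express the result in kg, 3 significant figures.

final mass ≈ 3260 kg

After the first burn: m = 7590 × exp(−1320/4270.0) = 7590 × 0.73408 = 5,571.67 kg.
After the second burn: m = 5,571.67 × exp(−2290/4270.0) = 5,571.67 × 0.58491 = 3,258.93 kg.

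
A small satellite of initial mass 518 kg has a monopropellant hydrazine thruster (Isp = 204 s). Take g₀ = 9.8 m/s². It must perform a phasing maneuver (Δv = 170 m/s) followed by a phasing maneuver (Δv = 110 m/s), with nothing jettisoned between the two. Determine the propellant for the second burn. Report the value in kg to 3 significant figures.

v_e = Isp · g₀ = 204 × 9.8 = 1999.2 m/s.
After the first burn: m = 518 × exp(−170/1999.2) = 518 × 0.91848 = 475.773 kg.
After the second burn: m = 475.773 × exp(−110/1999.2) = 475.773 × 0.94646 = 450.3 kg.
Second-burn propellant = 475.773 − 450.3 = 25.473 kg.

propellant for the second burn ≈ 25.5 kg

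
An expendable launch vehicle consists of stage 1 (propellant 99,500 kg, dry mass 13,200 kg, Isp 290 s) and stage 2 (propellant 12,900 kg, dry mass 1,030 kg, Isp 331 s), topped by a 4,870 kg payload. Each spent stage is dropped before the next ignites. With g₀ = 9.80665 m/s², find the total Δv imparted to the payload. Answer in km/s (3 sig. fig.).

Ignition mass of stage 1 = 99,500+13,200 + 12,900+1,030 + 4,870 = 131,500 kg.
Stage 1: m₀ = 131,500 kg, m_f = 131,500 − 99,500 = 32,000 kg; Δv = 290×9.80665×ln(4.109) = 2843.9×1.4133 ≈ 4019 m/s.
Stage 2: m₀ = 18,800 kg, m_f = 18,800 − 12,900 = 5,900 kg; Δv = 331×9.80665×ln(3.186) = 3246.0×1.1589 ≈ 3762 m/s.
Total Δv = 4019 + 3762 = 7781 m/s.

Δv ≈ 7.78 km/s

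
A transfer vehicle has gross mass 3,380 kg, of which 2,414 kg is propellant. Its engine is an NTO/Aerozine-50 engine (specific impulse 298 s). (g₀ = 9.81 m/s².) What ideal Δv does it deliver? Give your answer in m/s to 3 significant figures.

v_e = Isp · g₀ = 298 × 9.81 = 2923.4 m/s.
m_f = m₀ − m_prop = 3,380 − 2,414 = 966 kg.
From the ideal rocket equation, Δv = v_e · ln(m₀/m_f) = 2923.4 × ln(3.499) = 2923.4 × 1.2525 ≈ 3661.4 m/s.

Δv ≈ 3660 m/s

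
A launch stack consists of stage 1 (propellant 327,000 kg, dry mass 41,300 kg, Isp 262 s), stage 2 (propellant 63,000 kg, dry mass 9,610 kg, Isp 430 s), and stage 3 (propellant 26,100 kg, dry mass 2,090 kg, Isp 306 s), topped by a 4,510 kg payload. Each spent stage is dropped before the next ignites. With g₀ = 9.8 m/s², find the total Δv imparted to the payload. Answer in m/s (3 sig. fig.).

Ignition mass of stage 1 = 327,000+41,300 + 63,000+9,610 + 26,100+2,090 + 4,510 = 473,610 kg.
Stage 1: m₀ = 473,610 kg, m_f = 473,610 − 327,000 = 146,610 kg; Δv = 262×9.8×ln(3.23) = 2567.6×1.1726 ≈ 3011 m/s.
Stage 2: m₀ = 105,310 kg, m_f = 105,310 − 63,000 = 42,310 kg; Δv = 430×9.8×ln(2.489) = 4214.0×0.9119 ≈ 3843 m/s.
Stage 3: m₀ = 32,700 kg, m_f = 32,700 − 26,100 = 6,600 kg; Δv = 306×9.8×ln(4.955) = 2998.8×1.6003 ≈ 4799 m/s.
Total Δv = 3011 + 3843 + 4799 = 11653 m/s.

Δv ≈ 11700 m/s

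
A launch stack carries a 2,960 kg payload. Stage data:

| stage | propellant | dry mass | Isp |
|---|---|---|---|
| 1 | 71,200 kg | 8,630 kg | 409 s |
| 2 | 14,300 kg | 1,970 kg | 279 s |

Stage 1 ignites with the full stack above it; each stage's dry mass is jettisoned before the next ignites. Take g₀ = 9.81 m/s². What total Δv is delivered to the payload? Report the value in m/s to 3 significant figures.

Ignition mass of stage 1 = 71,200+8,630 + 14,300+1,970 + 2,960 = 99,060 kg.
Stage 1: m₀ = 99,060 kg, m_f = 99,060 − 71,200 = 27,860 kg; Δv = 409×9.81×ln(3.556) = 4012.3×1.2685 ≈ 5090 m/s.
Stage 2: m₀ = 19,230 kg, m_f = 19,230 − 14,300 = 4,930 kg; Δv = 279×9.81×ln(3.901) = 2737.0×1.3611 ≈ 3725 m/s.
Total Δv = 5090 + 3725 = 8815 m/s.

Δv ≈ 8820 m/s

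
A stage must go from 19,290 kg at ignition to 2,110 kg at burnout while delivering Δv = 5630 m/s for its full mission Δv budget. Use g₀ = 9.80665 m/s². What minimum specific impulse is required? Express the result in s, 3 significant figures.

Isp ≈ 259 s

ln(m₀/m_f) = ln(19290/2110) = ln(9.142) = 2.2129.
v_e = Δv / ln(m₀/m_f) = 5630 / 2.2129 = 2544.2 m/s.
Isp = v_e / g₀ = 2544.2 / 9.80665 = 259.4 s.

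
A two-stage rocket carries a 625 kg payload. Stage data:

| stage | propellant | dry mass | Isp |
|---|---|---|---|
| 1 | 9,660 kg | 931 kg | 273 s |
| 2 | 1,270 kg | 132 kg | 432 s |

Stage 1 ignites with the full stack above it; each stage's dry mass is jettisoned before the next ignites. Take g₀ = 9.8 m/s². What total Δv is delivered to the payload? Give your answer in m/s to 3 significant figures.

Δv ≈ 8050 m/s

Ignition mass of stage 1 = 9,660+931 + 1,270+132 + 625 = 12,618 kg.
Stage 1: m₀ = 12,618 kg, m_f = 12,618 − 9,660 = 2,958 kg; Δv = 273×9.8×ln(4.266) = 2675.4×1.4506 ≈ 3881 m/s.
Stage 2: m₀ = 2,027 kg, m_f = 2,027 − 1,270 = 757 kg; Δv = 432×9.8×ln(2.678) = 4233.6×0.9849 ≈ 4170 m/s.
Total Δv = 3881 + 4170 = 8051 m/s.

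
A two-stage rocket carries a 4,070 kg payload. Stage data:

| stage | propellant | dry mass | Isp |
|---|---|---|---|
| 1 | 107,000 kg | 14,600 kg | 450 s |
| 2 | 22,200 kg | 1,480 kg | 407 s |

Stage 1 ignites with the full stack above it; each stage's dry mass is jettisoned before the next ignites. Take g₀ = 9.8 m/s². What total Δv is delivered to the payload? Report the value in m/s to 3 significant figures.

Ignition mass of stage 1 = 107,000+14,600 + 22,200+1,480 + 4,070 = 149,350 kg.
Stage 1: m₀ = 149,350 kg, m_f = 149,350 − 107,000 = 42,350 kg; Δv = 450×9.8×ln(3.527) = 4410.0×1.2603 ≈ 5558 m/s.
Stage 2: m₀ = 27,750 kg, m_f = 27,750 − 22,200 = 5,550 kg; Δv = 407×9.8×ln(5) = 3988.6×1.6094 ≈ 6419 m/s.
Total Δv = 5558 + 6419 = 11977 m/s.

Δv ≈ 12000 m/s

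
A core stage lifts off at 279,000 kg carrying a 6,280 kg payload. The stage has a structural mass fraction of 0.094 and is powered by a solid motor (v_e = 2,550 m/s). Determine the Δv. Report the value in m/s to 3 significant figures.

Stage wet mass = m₀ − payload = 279,000 − 6,280 = 272,720 kg.
Stage dry mass = ε × stage wet mass = 0.094 × 272,720 = 25,635.7 kg.
Burnout mass m_f = stage dry + payload = 25,635.7 + 6,280 = 31,915.7 kg.
Using Δv = v_e ln(m₀/m_f): Δv = v_e · ln(279,000/31,915.7) = 2550.0 × ln(8.742) = 2550.0 × 2.1681 ≈ 5529 m/s.

Δv ≈ 5530 m/s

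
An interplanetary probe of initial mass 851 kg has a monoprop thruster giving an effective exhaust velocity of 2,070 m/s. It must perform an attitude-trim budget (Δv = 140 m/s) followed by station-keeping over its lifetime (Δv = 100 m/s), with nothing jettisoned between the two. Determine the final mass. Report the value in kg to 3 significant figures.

final mass ≈ 758 kg

After the first burn: m = 851 × exp(−140/2070.0) = 851 × 0.93460 = 795.345 kg.
After the second burn: m = 795.345 × exp(−100/2070.0) = 795.345 × 0.95284 = 757.837 kg.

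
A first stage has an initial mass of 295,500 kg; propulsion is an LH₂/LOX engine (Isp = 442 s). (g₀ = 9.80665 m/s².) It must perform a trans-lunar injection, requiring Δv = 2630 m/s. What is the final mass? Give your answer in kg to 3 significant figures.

v_e = Isp · g₀ = 442 × 9.80665 = 4334.5 m/s.
Using Δv = v_e ln(m₀/m_f): m₀/m_f = exp(Δv / v_e) = exp(2630 / 4334.5) = exp(0.6068) = 1.8345.
m_f = m₀ / 1.8345 = 295,500 / 1.8345 = 161,079 kg.

final mass ≈ 161000 kg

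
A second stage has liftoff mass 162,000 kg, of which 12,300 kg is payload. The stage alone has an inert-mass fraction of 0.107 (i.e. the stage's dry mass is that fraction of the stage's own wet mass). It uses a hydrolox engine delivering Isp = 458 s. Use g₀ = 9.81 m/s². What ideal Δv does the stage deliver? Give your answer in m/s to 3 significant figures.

Δv ≈ 7840 m/s

Stage wet mass = m₀ − payload = 162,000 − 12,300 = 149,700 kg.
Stage dry mass = ε × stage wet mass = 0.107 × 149,700 = 16,017.9 kg.
Burnout mass m_f = stage dry + payload = 16,017.9 + 12,300 = 28,317.9 kg.
v_e = Isp · g₀ = 458 × 9.81 = 4493.0 m/s.
Using Δv = v_e ln(m₀/m_f): Δv = v_e · ln(162,000/28,317.9) = 4493.0 × ln(5.721) = 4493.0 × 1.7441 ≈ 7836 m/s.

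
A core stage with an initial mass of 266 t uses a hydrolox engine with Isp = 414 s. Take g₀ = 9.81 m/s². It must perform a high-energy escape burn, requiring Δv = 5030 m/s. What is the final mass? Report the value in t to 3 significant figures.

final mass ≈ 77.1 t

v_e = Isp · g₀ = 414 × 9.81 = 4061.3 m/s.
Using Δv = v_e ln(m₀/m_f): m₀/m_f = exp(Δv / v_e) = exp(5030 / 4061.3) = exp(1.2385) = 3.4505.
m_f = m₀ / 3.4505 = 266 / 3.4505 = 77.0903 t.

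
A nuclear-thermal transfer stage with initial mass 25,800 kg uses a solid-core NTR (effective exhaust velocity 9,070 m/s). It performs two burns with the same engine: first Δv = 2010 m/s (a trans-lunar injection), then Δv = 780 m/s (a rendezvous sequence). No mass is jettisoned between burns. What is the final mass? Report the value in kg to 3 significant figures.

final mass ≈ 19000 kg

After the first burn: m = 25800 × exp(−2010/9070.0) = 25800 × 0.80123 = 20,671.7 kg.
After the second burn: m = 20,671.7 × exp(−780/9070.0) = 20,671.7 × 0.91760 = 18,968.4 kg.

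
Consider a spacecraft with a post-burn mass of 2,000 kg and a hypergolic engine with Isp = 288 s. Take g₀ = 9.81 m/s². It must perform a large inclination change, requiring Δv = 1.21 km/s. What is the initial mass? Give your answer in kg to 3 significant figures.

initial mass ≈ 3070 kg

v_e = Isp · g₀ = 288 × 9.81 = 2825.3 m/s.
From the ideal rocket equation, m₀/m_f = exp(Δv / v_e) = exp(1210 / 2825.3) = exp(0.4283) = 1.5346.
m₀ = m_f × 1.5346 = 2,000 × 1.5346 = 3,069.2 kg.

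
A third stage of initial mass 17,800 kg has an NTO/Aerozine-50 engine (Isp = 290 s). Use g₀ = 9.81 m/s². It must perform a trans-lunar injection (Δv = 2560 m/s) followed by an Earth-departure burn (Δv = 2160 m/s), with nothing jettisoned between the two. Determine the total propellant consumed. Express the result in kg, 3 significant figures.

v_e = Isp · g₀ = 290 × 9.81 = 2844.9 m/s.
After the first burn: m = 17800 × exp(−2560/2844.9) = 17800 × 0.40663 = 7,238.01 kg.
After the second burn: m = 7,238.01 × exp(−2160/2844.9) = 7,238.01 × 0.46802 = 3,387.53 kg.
Total propellant = m₀ − m_final = 17800 − 3,387.53 = 14,412.47 kg.

total propellant consumed ≈ 14400 kg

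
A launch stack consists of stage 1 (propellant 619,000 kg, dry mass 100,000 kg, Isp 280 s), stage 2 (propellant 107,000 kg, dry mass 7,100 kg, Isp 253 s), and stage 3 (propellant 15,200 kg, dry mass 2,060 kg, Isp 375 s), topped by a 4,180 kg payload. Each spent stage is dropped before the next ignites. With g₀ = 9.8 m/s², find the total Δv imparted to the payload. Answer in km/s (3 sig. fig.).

Δv ≈ 11.9 km/s

Ignition mass of stage 1 = 619,000+100,000 + 107,000+7,100 + 15,200+2,060 + 4,180 = 854,540 kg.
Stage 1: m₀ = 854,540 kg, m_f = 854,540 − 619,000 = 235,540 kg; Δv = 280×9.8×ln(3.628) = 2744.0×1.2887 ≈ 3536 m/s.
Stage 2: m₀ = 135,540 kg, m_f = 135,540 − 107,000 = 28,540 kg; Δv = 253×9.8×ln(4.749) = 2479.4×1.5580 ≈ 3863 m/s.
Stage 3: m₀ = 21,440 kg, m_f = 21,440 − 15,200 = 6,240 kg; Δv = 375×9.8×ln(3.436) = 3675.0×1.2343 ≈ 4536 m/s.
Total Δv = 3536 + 3863 + 4536 = 11935 m/s.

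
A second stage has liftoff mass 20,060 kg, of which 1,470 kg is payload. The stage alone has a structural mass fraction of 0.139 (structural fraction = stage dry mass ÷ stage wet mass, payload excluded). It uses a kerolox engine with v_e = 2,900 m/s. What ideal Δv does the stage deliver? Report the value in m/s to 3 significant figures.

Stage wet mass = m₀ − payload = 20,060 − 1,470 = 18,590 kg.
Stage dry mass = ε × stage wet mass = 0.139 × 18,590 = 2,584.01 kg.
Burnout mass m_f = stage dry + payload = 2,584.01 + 1,470 = 4,054.01 kg.
Rocket equation: Δv = v_e · ln(20,060/4,054.01) = 2900.0 × ln(4.948) = 2900.0 × 1.5990 ≈ 4637 m/s.

Δv ≈ 4640 m/s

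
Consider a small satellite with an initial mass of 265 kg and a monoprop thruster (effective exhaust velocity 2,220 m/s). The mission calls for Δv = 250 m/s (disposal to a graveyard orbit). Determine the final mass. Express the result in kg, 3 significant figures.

final mass ≈ 237 kg

By the Tsiolkovsky rocket equation, m₀/m_f = exp(Δv / v_e) = exp(250 / 2220.0) = exp(0.1126) = 1.1192.
m_f = m₀ / 1.1192 = 265 / 1.1192 = 236.776 kg.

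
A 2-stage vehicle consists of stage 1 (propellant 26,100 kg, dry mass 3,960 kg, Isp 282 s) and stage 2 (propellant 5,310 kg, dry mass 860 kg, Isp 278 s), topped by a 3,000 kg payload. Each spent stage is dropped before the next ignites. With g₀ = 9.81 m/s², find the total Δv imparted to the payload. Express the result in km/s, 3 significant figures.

Δv ≈ 5.39 km/s

Ignition mass of stage 1 = 26,100+3,960 + 5,310+860 + 3,000 = 39,230 kg.
Stage 1: m₀ = 39,230 kg, m_f = 39,230 − 26,100 = 13,130 kg; Δv = 282×9.81×ln(2.988) = 2766.4×1.0945 ≈ 3028 m/s.
Stage 2: m₀ = 9,170 kg, m_f = 9,170 − 5,310 = 3,860 kg; Δv = 278×9.81×ln(2.376) = 2727.2×0.8653 ≈ 2360 m/s.
Total Δv = 3028 + 2360 = 5388 m/s.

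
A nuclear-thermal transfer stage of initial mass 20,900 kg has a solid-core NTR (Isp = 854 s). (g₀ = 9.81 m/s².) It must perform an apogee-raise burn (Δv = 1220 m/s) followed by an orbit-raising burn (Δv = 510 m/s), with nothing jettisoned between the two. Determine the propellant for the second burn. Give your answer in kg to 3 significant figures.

v_e = Isp · g₀ = 854 × 9.81 = 8377.7 m/s.
After the first burn: m = 20900 × exp(−1220/8377.7) = 20900 × 0.86448 = 18,067.6 kg.
After the second burn: m = 18,067.6 × exp(−510/8377.7) = 18,067.6 × 0.94094 = 17,000.5 kg.
Second-burn propellant = 18,067.6 − 17,000.5 = 1,067.1 kg.

propellant for the second burn ≈ 1070 kg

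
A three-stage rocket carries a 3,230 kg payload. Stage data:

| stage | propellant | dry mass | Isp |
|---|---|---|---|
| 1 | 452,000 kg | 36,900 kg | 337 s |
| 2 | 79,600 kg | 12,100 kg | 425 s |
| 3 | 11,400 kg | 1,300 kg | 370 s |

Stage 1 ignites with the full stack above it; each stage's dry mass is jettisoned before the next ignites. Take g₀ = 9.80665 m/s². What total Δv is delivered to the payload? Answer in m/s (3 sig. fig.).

Ignition mass of stage 1 = 452,000+36,900 + 79,600+12,100 + 11,400+1,300 + 3,230 = 596,530 kg.
Stage 1: m₀ = 596,530 kg, m_f = 596,530 − 452,000 = 144,530 kg; Δv = 337×9.80665×ln(4.127) = 3304.8×1.4176 ≈ 4685 m/s.
Stage 2: m₀ = 107,630 kg, m_f = 107,630 − 79,600 = 28,030 kg; Δv = 425×9.80665×ln(3.84) = 4167.8×1.3454 ≈ 5607 m/s.
Stage 3: m₀ = 15,930 kg, m_f = 15,930 − 11,400 = 4,530 kg; Δv = 370×9.80665×ln(3.517) = 3628.5×1.2575 ≈ 4563 m/s.
Total Δv = 4685 + 5607 + 4563 = 14855 m/s.

Δv ≈ 14900 m/s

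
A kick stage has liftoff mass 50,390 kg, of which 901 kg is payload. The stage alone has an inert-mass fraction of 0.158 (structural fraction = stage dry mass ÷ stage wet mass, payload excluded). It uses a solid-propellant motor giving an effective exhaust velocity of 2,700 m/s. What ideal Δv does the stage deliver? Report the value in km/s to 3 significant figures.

Stage wet mass = m₀ − payload = 50,390 − 901 = 49,489 kg.
Stage dry mass = ε × stage wet mass = 0.158 × 49,489 = 7,819.26 kg.
Burnout mass m_f = stage dry + payload = 7,819.26 + 901 = 8,720.26 kg.
Δv = v_e · ln(50,390/8,720.26) = 2700.0 × ln(5.778) = 2700.0 × 1.7541 ≈ 4736 m/s.

Δv ≈ 4.74 km/s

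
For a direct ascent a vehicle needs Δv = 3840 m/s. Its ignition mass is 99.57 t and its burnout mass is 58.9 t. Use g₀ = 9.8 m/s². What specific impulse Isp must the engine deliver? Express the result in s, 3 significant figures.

Isp ≈ 746 s

ln(m₀/m_f) = ln(99570/58900) = ln(1.69) = 0.5250.
v_e = Δv / ln(m₀/m_f) = 3840 / 0.5250 = 7314.0 m/s.
Isp = v_e / g₀ = 7314.0 / 9.8 = 746.3 s.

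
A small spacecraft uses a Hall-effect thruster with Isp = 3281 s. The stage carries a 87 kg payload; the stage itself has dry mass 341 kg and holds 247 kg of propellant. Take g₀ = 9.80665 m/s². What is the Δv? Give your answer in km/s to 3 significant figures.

v_e = Isp · g₀ = 3281 × 9.80665 = 32175.6 m/s.
m₀ = payload + dry + propellant = 87 + 341 + 247 = 675 kg.
m_f = payload + dry = 87 + 341 = 428 kg.
Δv = v_e · ln(m₀/m_f) = 32175.6 × ln(1.577) = 32175.6 × 0.4556 ≈ 14658.9 m/s.

Δv ≈ 14.7 km/s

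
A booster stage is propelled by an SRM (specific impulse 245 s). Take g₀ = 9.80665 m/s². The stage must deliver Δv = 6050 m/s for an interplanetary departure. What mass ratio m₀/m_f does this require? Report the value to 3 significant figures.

mass ratio ≈ 12.4

v_e = Isp · g₀ = 245 × 9.80665 = 2402.6 m/s.
From the ideal rocket equation, m₀/m_f = exp(Δv / v_e) = exp(6050 / 2402.6) = exp(2.5181) = 12.4047.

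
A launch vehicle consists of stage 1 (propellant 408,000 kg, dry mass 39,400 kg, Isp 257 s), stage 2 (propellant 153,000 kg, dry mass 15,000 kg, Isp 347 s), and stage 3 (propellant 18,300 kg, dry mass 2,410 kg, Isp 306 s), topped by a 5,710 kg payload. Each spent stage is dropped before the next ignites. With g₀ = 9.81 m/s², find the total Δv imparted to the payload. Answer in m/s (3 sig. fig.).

Ignition mass of stage 1 = 408,000+39,400 + 153,000+15,000 + 18,300+2,410 + 5,710 = 641,820 kg.
Stage 1: m₀ = 641,820 kg, m_f = 641,820 − 408,000 = 233,820 kg; Δv = 257×9.81×ln(2.745) = 2521.2×1.0098 ≈ 2546 m/s.
Stage 2: m₀ = 194,420 kg, m_f = 194,420 − 153,000 = 41,420 kg; Δv = 347×9.81×ln(4.694) = 3404.1×1.5463 ≈ 5264 m/s.
Stage 3: m₀ = 26,420 kg, m_f = 26,420 − 18,300 = 8,120 kg; Δv = 306×9.81×ln(3.254) = 3001.9×1.1798 ≈ 3542 m/s.
Total Δv = 2546 + 5264 + 3542 = 11352 m/s.

Δv ≈ 11400 m/s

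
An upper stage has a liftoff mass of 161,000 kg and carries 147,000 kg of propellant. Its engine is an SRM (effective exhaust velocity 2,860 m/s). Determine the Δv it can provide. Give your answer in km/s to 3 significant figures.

Δv ≈ 6.99 km/s

m_f = m₀ − m_prop = 161,000 − 147,000 = 14,000 kg.
Δv = v_e · ln(m₀/m_f) = 2860.0 × ln(11.5) = 2860.0 × 2.4423 ≈ 6985.1 m/s.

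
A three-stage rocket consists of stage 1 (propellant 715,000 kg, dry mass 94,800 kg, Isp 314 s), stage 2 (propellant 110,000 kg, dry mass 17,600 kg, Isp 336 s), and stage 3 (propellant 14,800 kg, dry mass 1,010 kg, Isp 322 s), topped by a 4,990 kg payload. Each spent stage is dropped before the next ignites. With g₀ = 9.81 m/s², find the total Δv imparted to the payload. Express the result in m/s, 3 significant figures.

Ignition mass of stage 1 = 715,000+94,800 + 110,000+17,600 + 14,800+1,010 + 4,990 = 958,200 kg.
Stage 1: m₀ = 958,200 kg, m_f = 958,200 − 715,000 = 243,200 kg; Δv = 314×9.81×ln(3.94) = 3080.3×1.3712 ≈ 4224 m/s.
Stage 2: m₀ = 148,400 kg, m_f = 148,400 − 110,000 = 38,400 kg; Δv = 336×9.81×ln(3.865) = 3296.2×1.3519 ≈ 4456 m/s.
Stage 3: m₀ = 20,800 kg, m_f = 20,800 − 14,800 = 6,000 kg; Δv = 322×9.81×ln(3.467) = 3158.8×1.2432 ≈ 3927 m/s.
Total Δv = 4224 + 4456 + 3927 = 12607 m/s.

Δv ≈ 12600 m/s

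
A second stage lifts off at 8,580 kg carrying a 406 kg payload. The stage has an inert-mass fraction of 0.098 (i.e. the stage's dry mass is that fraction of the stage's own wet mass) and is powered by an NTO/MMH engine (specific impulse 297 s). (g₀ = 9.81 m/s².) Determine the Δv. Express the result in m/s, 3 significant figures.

Stage wet mass = m₀ − payload = 8,580 − 406 = 8,174 kg.
Stage dry mass = ε × stage wet mass = 0.098 × 8,174 = 801.052 kg.
Burnout mass m_f = stage dry + payload = 801.052 + 406 = 1,207.052 kg.
v_e = Isp · g₀ = 297 × 9.81 = 2913.6 m/s.
Δv = v_e · ln(8,580/1,207.052) = 2913.6 × ln(7.108) = 2913.6 × 1.9613 ≈ 5714 m/s.

Δv ≈ 5710 m/s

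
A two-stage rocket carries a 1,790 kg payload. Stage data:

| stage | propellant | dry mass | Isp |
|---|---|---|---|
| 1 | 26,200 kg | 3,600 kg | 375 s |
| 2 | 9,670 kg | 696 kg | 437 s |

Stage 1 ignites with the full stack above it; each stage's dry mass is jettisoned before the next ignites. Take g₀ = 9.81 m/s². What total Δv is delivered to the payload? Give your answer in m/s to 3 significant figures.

Ignition mass of stage 1 = 26,200+3,600 + 9,670+696 + 1,790 = 41,956 kg.
Stage 1: m₀ = 41,956 kg, m_f = 41,956 − 26,200 = 15,756 kg; Δv = 375×9.81×ln(2.663) = 3678.8×0.9794 ≈ 3603 m/s.
Stage 2: m₀ = 12,156 kg, m_f = 12,156 − 9,670 = 2,486 kg; Δv = 437×9.81×ln(4.89) = 4287.0×1.5871 ≈ 6804 m/s.
Total Δv = 3603 + 6804 = 10407 m/s.

Δv ≈ 10400 m/s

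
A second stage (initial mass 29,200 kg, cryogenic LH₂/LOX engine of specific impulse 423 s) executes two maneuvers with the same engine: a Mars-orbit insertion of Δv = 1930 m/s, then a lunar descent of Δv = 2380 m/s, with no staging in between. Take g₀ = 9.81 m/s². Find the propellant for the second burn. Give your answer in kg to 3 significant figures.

v_e = Isp · g₀ = 423 × 9.81 = 4149.6 m/s.
After the first burn: m = 29200 × exp(−1930/4149.6) = 29200 × 0.62807 = 18,339.6 kg.
After the second burn: m = 18,339.6 × exp(−2380/4149.6) = 18,339.6 × 0.56352 = 10,334.7 kg.
Second-burn propellant = 18,339.6 − 10,334.7 = 8,004.9 kg.

propellant for the second burn ≈ 8000 kg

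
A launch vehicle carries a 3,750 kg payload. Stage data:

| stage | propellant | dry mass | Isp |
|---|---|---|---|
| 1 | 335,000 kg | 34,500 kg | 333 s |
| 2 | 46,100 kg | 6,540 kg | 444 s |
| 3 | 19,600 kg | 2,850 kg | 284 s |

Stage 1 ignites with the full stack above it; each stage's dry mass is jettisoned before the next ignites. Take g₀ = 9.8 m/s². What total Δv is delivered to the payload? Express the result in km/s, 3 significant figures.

Ignition mass of stage 1 = 335,000+34,500 + 46,100+6,540 + 19,600+2,850 + 3,750 = 448,340 kg.
Stage 1: m₀ = 448,340 kg, m_f = 448,340 − 335,000 = 113,340 kg; Δv = 333×9.8×ln(3.956) = 3263.4×1.3752 ≈ 4488 m/s.
Stage 2: m₀ = 78,840 kg, m_f = 78,840 − 46,100 = 32,740 kg; Δv = 444×9.8×ln(2.408) = 4351.2×0.8788 ≈ 3824 m/s.
Stage 3: m₀ = 26,200 kg, m_f = 26,200 − 19,600 = 6,600 kg; Δv = 284×9.8×ln(3.97) = 2783.2×1.3787 ≈ 3837 m/s.
Total Δv = 4488 + 3824 + 3837 = 12149 m/s.

Δv ≈ 12.1 km/s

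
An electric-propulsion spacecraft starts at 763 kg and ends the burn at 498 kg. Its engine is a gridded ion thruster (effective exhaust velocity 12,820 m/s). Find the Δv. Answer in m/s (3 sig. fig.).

Rocket equation: Δv = v_e · ln(m₀/m_f) = 12820.0 × ln(1.532) = 12820.0 × 0.4267 ≈ 5469.8 m/s.

Δv ≈ 5470 m/s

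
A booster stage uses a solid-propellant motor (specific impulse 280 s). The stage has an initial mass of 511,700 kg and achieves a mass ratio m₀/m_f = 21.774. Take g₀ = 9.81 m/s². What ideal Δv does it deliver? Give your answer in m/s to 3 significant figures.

Δv ≈ 8460 m/s

v_e = Isp · g₀ = 280 × 9.81 = 2746.8 m/s.
Using Δv = v_e ln(m₀/m_f): Δv = v_e · ln(21.774) = 2746.8 × 3.0807 ≈ 8462.1 m/s.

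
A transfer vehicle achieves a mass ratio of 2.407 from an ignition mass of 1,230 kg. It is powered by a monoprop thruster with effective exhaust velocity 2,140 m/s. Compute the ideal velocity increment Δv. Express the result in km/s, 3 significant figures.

Δv ≈ 1.88 km/s

Δv = v_e · ln(2.407) = 2140.0 × 0.8784 ≈ 1879.7 m/s.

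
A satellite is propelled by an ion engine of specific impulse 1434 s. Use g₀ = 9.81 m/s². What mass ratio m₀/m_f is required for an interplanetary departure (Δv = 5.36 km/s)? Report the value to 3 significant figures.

v_e = Isp · g₀ = 1434 × 9.81 = 14067.5 m/s.
Rocket equation: m₀/m_f = exp(Δv / v_e) = exp(5360 / 14067.5) = exp(0.3810) = 1.4638.

mass ratio ≈ 1.46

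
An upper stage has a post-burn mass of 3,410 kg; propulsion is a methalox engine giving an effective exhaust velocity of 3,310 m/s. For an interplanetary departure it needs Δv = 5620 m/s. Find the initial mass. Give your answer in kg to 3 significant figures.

m₀/m_f = exp(Δv / v_e) = exp(5620 / 3310.0) = exp(1.6979) = 5.4624.
m₀ = m_f × 5.4624 = 3,410 × 5.4624 = 18,626.8 kg.

initial mass ≈ 18600 kg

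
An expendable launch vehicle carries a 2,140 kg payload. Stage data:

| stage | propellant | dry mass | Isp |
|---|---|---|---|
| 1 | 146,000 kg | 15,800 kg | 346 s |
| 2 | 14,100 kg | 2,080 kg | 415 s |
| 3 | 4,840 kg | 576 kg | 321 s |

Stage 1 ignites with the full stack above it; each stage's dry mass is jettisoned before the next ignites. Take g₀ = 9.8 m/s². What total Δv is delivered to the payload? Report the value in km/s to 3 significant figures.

Ignition mass of stage 1 = 146,000+15,800 + 14,100+2,080 + 4,840+576 + 2,140 = 185,536 kg.
Stage 1: m₀ = 185,536 kg, m_f = 185,536 − 146,000 = 39,536 kg; Δv = 346×9.8×ln(4.693) = 3390.8×1.5460 ≈ 5242 m/s.
Stage 2: m₀ = 23,736 kg, m_f = 23,736 − 14,100 = 9,636 kg; Δv = 415×9.8×ln(2.463) = 4067.0×0.9015 ≈ 3666 m/s.
Stage 3: m₀ = 7,556 kg, m_f = 7,556 − 4,840 = 2,716 kg; Δv = 321×9.8×ln(2.782) = 3145.8×1.0232 ≈ 3219 m/s.
Total Δv = 5242 + 3666 + 3219 = 12127 m/s.

Δv ≈ 12.1 km/s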